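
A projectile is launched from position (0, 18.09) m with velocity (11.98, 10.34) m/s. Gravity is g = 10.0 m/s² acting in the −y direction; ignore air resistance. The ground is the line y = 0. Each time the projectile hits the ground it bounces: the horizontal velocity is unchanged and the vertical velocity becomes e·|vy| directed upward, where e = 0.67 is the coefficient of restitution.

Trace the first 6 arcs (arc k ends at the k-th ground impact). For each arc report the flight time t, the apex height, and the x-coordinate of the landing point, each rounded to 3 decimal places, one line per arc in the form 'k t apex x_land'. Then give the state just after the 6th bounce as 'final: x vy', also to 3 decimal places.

1 3.199 23.436 38.324
2 2.901 10.520 73.079
3 1.944 4.723 96.365
4 1.302 2.120 111.966
5 0.873 0.952 122.419
6 0.585 0.427 129.423
final: 129.423 1.958

Arc 1: start y=18.090, vy=10.340 → t=3.199, apex=23.436, x_land=38.324, impact vy=-21.650
  bounce: vy ← 0.67·21.650 = 14.505
Arc 2: start y=0.000, vy=14.505 → t=2.901, apex=10.520, x_land=73.079, impact vy=-14.505
  bounce: vy ← 0.67·14.505 = 9.719
Arc 3: start y=0.000, vy=9.719 → t=1.944, apex=4.723, x_land=96.365, impact vy=-9.719
  bounce: vy ← 0.67·9.719 = 6.511
Arc 4: start y=0.000, vy=6.511 → t=1.302, apex=2.120, x_land=111.966, impact vy=-6.511
  bounce: vy ← 0.67·6.511 = 4.363
Arc 5: start y=0.000, vy=4.363 → t=0.873, apex=0.952, x_land=122.419, impact vy=-4.363
  bounce: vy ← 0.67·4.363 = 2.923
Arc 6: start y=0.000, vy=2.923 → t=0.585, apex=0.427, x_land=129.423, impact vy=-2.923
  bounce: vy ← 0.67·2.923 = 1.958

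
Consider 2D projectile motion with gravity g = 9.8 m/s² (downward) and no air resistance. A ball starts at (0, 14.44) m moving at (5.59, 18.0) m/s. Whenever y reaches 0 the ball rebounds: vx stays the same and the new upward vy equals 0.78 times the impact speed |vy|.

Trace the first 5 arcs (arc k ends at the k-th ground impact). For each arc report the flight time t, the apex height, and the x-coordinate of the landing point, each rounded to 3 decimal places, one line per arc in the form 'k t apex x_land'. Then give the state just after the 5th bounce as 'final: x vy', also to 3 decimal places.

Arc 1: start y=14.440, vy=18.000 → t=4.351, apex=30.971, x_land=24.321, impact vy=-24.638
  bounce: vy ← 0.78·24.638 = 19.218
Arc 2: start y=0.000, vy=19.218 → t=3.922, apex=18.843, x_land=46.245, impact vy=-19.218
  bounce: vy ← 0.78·19.218 = 14.990
Arc 3: start y=0.000, vy=14.990 → t=3.059, apex=11.464, x_land=63.345, impact vy=-14.990
  bounce: vy ← 0.78·14.990 = 11.692
Arc 4: start y=0.000, vy=11.692 → t=2.386, apex=6.975, x_land=76.683, impact vy=-11.692
  bounce: vy ← 0.78·11.692 = 9.120
Arc 5: start y=0.000, vy=9.120 → t=1.861, apex=4.243, x_land=87.087, impact vy=-9.120
  bounce: vy ← 0.78·9.120 = 7.113

1 4.351 30.971 24.321
2 3.922 18.843 46.245
3 3.059 11.464 63.345
4 2.386 6.975 76.683
5 1.861 4.243 87.087
final: 87.087 7.113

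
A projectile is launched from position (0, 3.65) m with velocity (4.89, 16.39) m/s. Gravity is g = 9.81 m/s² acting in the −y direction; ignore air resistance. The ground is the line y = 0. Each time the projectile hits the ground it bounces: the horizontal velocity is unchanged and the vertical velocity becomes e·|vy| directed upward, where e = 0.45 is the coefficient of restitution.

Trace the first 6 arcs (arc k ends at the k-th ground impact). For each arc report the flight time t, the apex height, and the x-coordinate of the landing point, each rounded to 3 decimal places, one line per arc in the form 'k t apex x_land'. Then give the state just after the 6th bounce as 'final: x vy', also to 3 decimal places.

1 3.551 17.342 17.365
2 1.692 3.512 25.640
3 0.762 0.711 29.364
4 0.343 0.144 31.039
5 0.154 0.029 31.793
6 0.069 0.006 32.133
final: 32.133 0.153

Arc 1: start y=3.650, vy=16.390 → t=3.551, apex=17.342, x_land=17.365, impact vy=-18.446
  bounce: vy ← 0.45·18.446 = 8.301
Arc 2: start y=0.000, vy=8.301 → t=1.692, apex=3.512, x_land=25.640, impact vy=-8.301
  bounce: vy ← 0.45·8.301 = 3.735
Arc 3: start y=0.000, vy=3.735 → t=0.762, apex=0.711, x_land=29.364, impact vy=-3.735
  bounce: vy ← 0.45·3.735 = 1.681
Arc 4: start y=0.000, vy=1.681 → t=0.343, apex=0.144, x_land=31.039, impact vy=-1.681
  bounce: vy ← 0.45·1.681 = 0.756
Arc 5: start y=0.000, vy=0.756 → t=0.154, apex=0.029, x_land=31.793, impact vy=-0.756
  bounce: vy ← 0.45·0.756 = 0.340
Arc 6: start y=0.000, vy=0.340 → t=0.069, apex=0.006, x_land=32.133, impact vy=-0.340
  bounce: vy ← 0.45·0.340 = 0.153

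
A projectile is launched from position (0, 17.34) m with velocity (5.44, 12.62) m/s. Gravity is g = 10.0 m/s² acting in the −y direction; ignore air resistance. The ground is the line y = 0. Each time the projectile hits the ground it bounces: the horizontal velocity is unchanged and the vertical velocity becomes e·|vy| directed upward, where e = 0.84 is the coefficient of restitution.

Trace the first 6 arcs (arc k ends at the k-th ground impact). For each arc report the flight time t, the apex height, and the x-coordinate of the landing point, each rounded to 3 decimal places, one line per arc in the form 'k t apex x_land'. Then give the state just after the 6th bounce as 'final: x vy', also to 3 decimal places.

1 3.512 25.303 19.103
2 3.779 17.854 39.662
3 3.175 12.598 56.932
4 2.667 8.889 71.439
5 2.240 6.272 83.625
6 1.882 4.426 93.861
final: 93.861 7.903

Arc 1: start y=17.340, vy=12.620 → t=3.512, apex=25.303, x_land=19.103, impact vy=-22.496
  bounce: vy ← 0.84·22.496 = 18.897
Arc 2: start y=0.000, vy=18.897 → t=3.779, apex=17.854, x_land=39.662, impact vy=-18.897
  bounce: vy ← 0.84·18.897 = 15.873
Arc 3: start y=0.000, vy=15.873 → t=3.175, apex=12.598, x_land=56.932, impact vy=-15.873
  bounce: vy ← 0.84·15.873 = 13.333
Arc 4: start y=0.000, vy=13.333 → t=2.667, apex=8.889, x_land=71.439, impact vy=-13.333
  bounce: vy ← 0.84·13.333 = 11.200
Arc 5: start y=0.000, vy=11.200 → t=2.240, apex=6.272, x_land=83.625, impact vy=-11.200
  bounce: vy ← 0.84·11.200 = 9.408
Arc 6: start y=0.000, vy=9.408 → t=1.882, apex=4.426, x_land=93.861, impact vy=-9.408
  bounce: vy ← 0.84·9.408 = 7.903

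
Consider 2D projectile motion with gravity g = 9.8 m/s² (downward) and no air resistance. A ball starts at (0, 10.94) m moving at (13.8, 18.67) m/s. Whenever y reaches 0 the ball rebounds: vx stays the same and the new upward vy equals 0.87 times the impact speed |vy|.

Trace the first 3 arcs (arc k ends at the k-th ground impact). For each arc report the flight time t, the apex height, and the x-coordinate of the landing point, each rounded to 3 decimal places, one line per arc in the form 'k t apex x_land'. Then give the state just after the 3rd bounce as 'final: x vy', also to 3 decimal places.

1 4.326 28.724 59.703
2 4.213 21.741 117.840
3 3.665 16.456 168.419
final: 168.419 15.625

Arc 1: start y=10.940, vy=18.670 → t=4.326, apex=28.724, x_land=59.703, impact vy=-23.727
  bounce: vy ← 0.87·23.727 = 20.643
Arc 2: start y=0.000, vy=20.643 → t=4.213, apex=21.741, x_land=117.840, impact vy=-20.643
  bounce: vy ← 0.87·20.643 = 17.959
Arc 3: start y=0.000, vy=17.959 → t=3.665, apex=16.456, x_land=168.419, impact vy=-17.959
  bounce: vy ← 0.87·17.959 = 15.625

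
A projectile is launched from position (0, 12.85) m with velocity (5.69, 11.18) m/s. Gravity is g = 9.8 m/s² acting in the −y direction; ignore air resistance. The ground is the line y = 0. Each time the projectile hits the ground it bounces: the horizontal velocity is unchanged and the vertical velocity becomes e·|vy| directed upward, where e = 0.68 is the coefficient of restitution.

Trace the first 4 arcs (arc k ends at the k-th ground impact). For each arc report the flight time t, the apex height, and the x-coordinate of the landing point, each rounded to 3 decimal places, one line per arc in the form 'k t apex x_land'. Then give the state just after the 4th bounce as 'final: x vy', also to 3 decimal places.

1 3.122 19.227 17.762
2 2.694 8.891 33.091
3 1.832 4.111 43.515
4 1.246 1.901 50.603
final: 50.603 4.151

Arc 1: start y=12.850, vy=11.180 → t=3.122, apex=19.227, x_land=17.762, impact vy=-19.413
  bounce: vy ← 0.68·19.413 = 13.201
Arc 2: start y=0.000, vy=13.201 → t=2.694, apex=8.891, x_land=33.091, impact vy=-13.201
  bounce: vy ← 0.68·13.201 = 8.976
Arc 3: start y=0.000, vy=8.976 → t=1.832, apex=4.111, x_land=43.515, impact vy=-8.976
  bounce: vy ← 0.68·8.976 = 6.104
Arc 4: start y=0.000, vy=6.104 → t=1.246, apex=1.901, x_land=50.603, impact vy=-6.104
  bounce: vy ← 0.68·6.104 = 4.151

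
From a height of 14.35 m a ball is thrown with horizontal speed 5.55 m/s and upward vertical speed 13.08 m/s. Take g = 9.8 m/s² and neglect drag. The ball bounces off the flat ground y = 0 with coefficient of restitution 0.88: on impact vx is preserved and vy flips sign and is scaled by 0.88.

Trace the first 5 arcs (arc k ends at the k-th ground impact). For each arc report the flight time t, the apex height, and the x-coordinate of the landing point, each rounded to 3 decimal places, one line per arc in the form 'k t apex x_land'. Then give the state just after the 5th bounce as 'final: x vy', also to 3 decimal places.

1 3.505 23.079 19.452
2 3.820 17.872 40.651
3 3.361 13.840 59.307
4 2.958 10.718 75.723
5 2.603 8.300 90.170
final: 90.170 11.224

Arc 1: start y=14.350, vy=13.080 → t=3.505, apex=23.079, x_land=19.452, impact vy=-21.268
  bounce: vy ← 0.88·21.268 = 18.716
Arc 2: start y=0.000, vy=18.716 → t=3.820, apex=17.872, x_land=40.651, impact vy=-18.716
  bounce: vy ← 0.88·18.716 = 16.470
Arc 3: start y=0.000, vy=16.470 → t=3.361, apex=13.840, x_land=59.307, impact vy=-16.470
  bounce: vy ← 0.88·16.470 = 14.494
Arc 4: start y=0.000, vy=14.494 → t=2.958, apex=10.718, x_land=75.723, impact vy=-14.494
  bounce: vy ← 0.88·14.494 = 12.755
Arc 5: start y=0.000, vy=12.755 → t=2.603, apex=8.300, x_land=90.170, impact vy=-12.755
  bounce: vy ← 0.88·12.755 = 11.224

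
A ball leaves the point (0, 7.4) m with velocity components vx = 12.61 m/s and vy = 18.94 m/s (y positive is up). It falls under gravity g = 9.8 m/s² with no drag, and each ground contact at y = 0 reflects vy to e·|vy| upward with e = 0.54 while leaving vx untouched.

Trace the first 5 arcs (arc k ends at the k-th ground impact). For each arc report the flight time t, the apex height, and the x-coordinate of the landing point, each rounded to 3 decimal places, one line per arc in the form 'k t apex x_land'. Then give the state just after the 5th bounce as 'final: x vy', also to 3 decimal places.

Arc 1: start y=7.400, vy=18.940 → t=4.223, apex=25.702, x_land=53.251, impact vy=-22.445
  bounce: vy ← 0.54·22.445 = 12.120
Arc 2: start y=0.000, vy=12.120 → t=2.473, apex=7.495, x_land=84.442, impact vy=-12.120
  bounce: vy ← 0.54·12.120 = 6.545
Arc 3: start y=0.000, vy=6.545 → t=1.336, apex=2.185, x_land=101.285, impact vy=-6.545
  bounce: vy ← 0.54·6.545 = 3.534
Arc 4: start y=0.000, vy=3.534 → t=0.721, apex=0.637, x_land=110.380, impact vy=-3.534
  bounce: vy ← 0.54·3.534 = 1.908
Arc 5: start y=0.000, vy=1.908 → t=0.389, apex=0.186, x_land=115.292, impact vy=-1.908
  bounce: vy ← 0.54·1.908 = 1.031

1 4.223 25.702 53.251
2 2.473 7.495 84.442
3 1.336 2.185 101.285
4 0.721 0.637 110.380
5 0.389 0.186 115.292
final: 115.292 1.031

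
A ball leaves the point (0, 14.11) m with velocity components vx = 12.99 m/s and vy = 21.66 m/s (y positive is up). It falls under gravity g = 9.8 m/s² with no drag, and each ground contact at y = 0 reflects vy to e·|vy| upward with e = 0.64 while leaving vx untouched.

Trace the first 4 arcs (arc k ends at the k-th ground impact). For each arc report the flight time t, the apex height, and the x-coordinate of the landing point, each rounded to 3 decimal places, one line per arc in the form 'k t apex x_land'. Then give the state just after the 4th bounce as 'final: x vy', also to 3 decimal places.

1 4.997 38.047 64.907
2 3.567 15.584 111.239
3 2.283 6.383 140.891
4 1.461 2.615 159.869
final: 159.869 4.581

Arc 1: start y=14.110, vy=21.660 → t=4.997, apex=38.047, x_land=64.907, impact vy=-27.308
  bounce: vy ← 0.64·27.308 = 17.477
Arc 2: start y=0.000, vy=17.477 → t=3.567, apex=15.584, x_land=111.239, impact vy=-17.477
  bounce: vy ← 0.64·17.477 = 11.185
Arc 3: start y=0.000, vy=11.185 → t=2.283, apex=6.383, x_land=140.891, impact vy=-11.185
  bounce: vy ← 0.64·11.185 = 7.159
Arc 4: start y=0.000, vy=7.159 → t=1.461, apex=2.615, x_land=159.869, impact vy=-7.159
  bounce: vy ← 0.64·7.159 = 4.581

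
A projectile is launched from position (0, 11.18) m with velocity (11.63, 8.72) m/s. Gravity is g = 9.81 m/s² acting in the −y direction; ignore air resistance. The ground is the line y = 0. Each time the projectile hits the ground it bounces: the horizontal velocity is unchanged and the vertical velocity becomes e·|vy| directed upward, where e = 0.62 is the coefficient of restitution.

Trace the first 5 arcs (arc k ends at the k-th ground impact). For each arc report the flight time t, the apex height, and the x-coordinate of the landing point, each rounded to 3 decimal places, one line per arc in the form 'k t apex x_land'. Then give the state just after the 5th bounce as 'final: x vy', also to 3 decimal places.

Arc 1: start y=11.180, vy=8.720 → t=2.641, apex=15.056, x_land=30.713, impact vy=-17.187
  bounce: vy ← 0.62·17.187 = 10.656
Arc 2: start y=0.000, vy=10.656 → t=2.172, apex=5.787, x_land=55.979, impact vy=-10.656
  bounce: vy ← 0.62·10.656 = 6.607
Arc 3: start y=0.000, vy=6.607 → t=1.347, apex=2.225, x_land=71.644, impact vy=-6.607
  bounce: vy ← 0.62·6.607 = 4.096
Arc 4: start y=0.000, vy=4.096 → t=0.835, apex=0.855, x_land=81.356, impact vy=-4.096
  bounce: vy ← 0.62·4.096 = 2.540
Arc 5: start y=0.000, vy=2.540 → t=0.518, apex=0.329, x_land=87.377, impact vy=-2.540
  bounce: vy ← 0.62·2.540 = 1.575

1 2.641 15.056 30.713
2 2.172 5.787 55.979
3 1.347 2.225 71.644
4 0.835 0.855 81.356
5 0.518 0.329 87.377
final: 87.377 1.575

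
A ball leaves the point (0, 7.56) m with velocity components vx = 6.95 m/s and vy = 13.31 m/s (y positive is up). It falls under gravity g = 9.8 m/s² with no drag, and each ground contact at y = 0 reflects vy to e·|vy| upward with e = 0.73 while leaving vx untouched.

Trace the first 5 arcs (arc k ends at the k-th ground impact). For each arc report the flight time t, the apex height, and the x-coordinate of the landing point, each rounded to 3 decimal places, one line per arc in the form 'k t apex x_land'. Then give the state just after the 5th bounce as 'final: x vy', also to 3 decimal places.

1 3.199 16.599 22.231
2 2.687 8.845 40.906
3 1.962 4.714 54.540
4 1.432 2.512 64.492
5 1.045 1.339 71.757
final: 71.757 3.739

Arc 1: start y=7.560, vy=13.310 → t=3.199, apex=16.599, x_land=22.231, impact vy=-18.037
  bounce: vy ← 0.73·18.037 = 13.167
Arc 2: start y=0.000, vy=13.167 → t=2.687, apex=8.845, x_land=40.906, impact vy=-13.167
  bounce: vy ← 0.73·13.167 = 9.612
Arc 3: start y=0.000, vy=9.612 → t=1.962, apex=4.714, x_land=54.540, impact vy=-9.612
  bounce: vy ← 0.73·9.612 = 7.017
Arc 4: start y=0.000, vy=7.017 → t=1.432, apex=2.512, x_land=64.492, impact vy=-7.017
  bounce: vy ← 0.73·7.017 = 5.122
Arc 5: start y=0.000, vy=5.122 → t=1.045, apex=1.339, x_land=71.757, impact vy=-5.122
  bounce: vy ← 0.73·5.122 = 3.739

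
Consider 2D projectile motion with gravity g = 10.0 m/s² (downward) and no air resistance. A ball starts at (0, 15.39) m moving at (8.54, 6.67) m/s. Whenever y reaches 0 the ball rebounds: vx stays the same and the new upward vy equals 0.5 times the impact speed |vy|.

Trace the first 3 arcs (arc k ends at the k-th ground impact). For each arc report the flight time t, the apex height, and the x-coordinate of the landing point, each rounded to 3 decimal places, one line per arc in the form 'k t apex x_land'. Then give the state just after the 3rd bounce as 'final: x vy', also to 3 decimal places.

1 2.544 17.614 21.725
2 1.877 4.404 37.754
3 0.938 1.101 45.769
final: 45.769 2.346

Arc 1: start y=15.390, vy=6.670 → t=2.544, apex=17.614, x_land=21.725, impact vy=-18.769
  bounce: vy ← 0.5·18.769 = 9.385
Arc 2: start y=0.000, vy=9.385 → t=1.877, apex=4.404, x_land=37.754, impact vy=-9.385
  bounce: vy ← 0.5·9.385 = 4.692
Arc 3: start y=0.000, vy=4.692 → t=0.938, apex=1.101, x_land=45.769, impact vy=-4.692
  bounce: vy ← 0.5·4.692 = 2.346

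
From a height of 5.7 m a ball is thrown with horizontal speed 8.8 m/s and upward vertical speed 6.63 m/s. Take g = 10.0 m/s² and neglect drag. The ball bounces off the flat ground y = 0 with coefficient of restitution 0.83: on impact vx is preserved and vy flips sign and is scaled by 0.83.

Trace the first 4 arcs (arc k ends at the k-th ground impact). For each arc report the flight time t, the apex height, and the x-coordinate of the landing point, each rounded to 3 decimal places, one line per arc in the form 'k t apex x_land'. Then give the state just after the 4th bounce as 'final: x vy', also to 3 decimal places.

1 1.920 7.898 16.894
2 2.086 5.441 35.254
3 1.732 3.748 50.492
4 1.437 2.582 63.140
final: 63.140 5.965

Arc 1: start y=5.700, vy=6.630 → t=1.920, apex=7.898, x_land=16.894, impact vy=-12.568
  bounce: vy ← 0.83·12.568 = 10.432
Arc 2: start y=0.000, vy=10.432 → t=2.086, apex=5.441, x_land=35.254, impact vy=-10.432
  bounce: vy ← 0.83·10.432 = 8.658
Arc 3: start y=0.000, vy=8.658 → t=1.732, apex=3.748, x_land=50.492, impact vy=-8.658
  bounce: vy ← 0.83·8.658 = 7.186
Arc 4: start y=0.000, vy=7.186 → t=1.437, apex=2.582, x_land=63.140, impact vy=-7.186
  bounce: vy ← 0.83·7.186 = 5.965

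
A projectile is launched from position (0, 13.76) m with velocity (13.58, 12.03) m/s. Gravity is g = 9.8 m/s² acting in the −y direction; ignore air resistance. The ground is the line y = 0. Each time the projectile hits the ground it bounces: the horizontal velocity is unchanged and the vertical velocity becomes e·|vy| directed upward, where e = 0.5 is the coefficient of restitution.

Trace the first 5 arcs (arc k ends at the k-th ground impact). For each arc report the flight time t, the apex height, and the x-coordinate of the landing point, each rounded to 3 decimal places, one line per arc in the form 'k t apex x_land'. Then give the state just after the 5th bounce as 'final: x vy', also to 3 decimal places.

1 3.305 21.144 44.879
2 2.077 5.286 73.089
3 1.039 1.321 87.193
4 0.519 0.330 94.246
5 0.260 0.083 97.772
final: 97.772 0.636

Arc 1: start y=13.760, vy=12.030 → t=3.305, apex=21.144, x_land=44.879, impact vy=-20.357
  bounce: vy ← 0.5·20.357 = 10.179
Arc 2: start y=0.000, vy=10.179 → t=2.077, apex=5.286, x_land=73.089, impact vy=-10.179
  bounce: vy ← 0.5·10.179 = 5.089
Arc 3: start y=0.000, vy=5.089 → t=1.039, apex=1.321, x_land=87.193, impact vy=-5.089
  bounce: vy ← 0.5·5.089 = 2.545
Arc 4: start y=0.000, vy=2.545 → t=0.519, apex=0.330, x_land=94.246, impact vy=-2.545
  bounce: vy ← 0.5·2.545 = 1.272
Arc 5: start y=0.000, vy=1.272 → t=0.260, apex=0.083, x_land=97.772, impact vy=-1.272
  bounce: vy ← 0.5·1.272 = 0.636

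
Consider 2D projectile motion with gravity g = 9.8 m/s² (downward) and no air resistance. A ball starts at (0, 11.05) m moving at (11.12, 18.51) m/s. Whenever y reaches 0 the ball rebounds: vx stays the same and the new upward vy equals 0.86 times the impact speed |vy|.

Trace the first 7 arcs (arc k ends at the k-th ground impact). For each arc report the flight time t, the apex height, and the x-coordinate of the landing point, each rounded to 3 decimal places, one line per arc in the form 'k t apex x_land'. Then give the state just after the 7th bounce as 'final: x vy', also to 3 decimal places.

1 4.302 28.531 47.836
2 4.150 21.101 93.988
3 3.569 15.606 133.679
4 3.070 11.543 167.813
5 2.640 8.537 197.168
6 2.270 6.314 222.413
7 1.952 4.670 244.125
final: 244.125 8.228

Arc 1: start y=11.050, vy=18.510 → t=4.302, apex=28.531, x_land=47.836, impact vy=-23.647
  bounce: vy ← 0.86·23.647 = 20.337
Arc 2: start y=0.000, vy=20.337 → t=4.150, apex=21.101, x_land=93.988, impact vy=-20.337
  bounce: vy ← 0.86·20.337 = 17.490
Arc 3: start y=0.000, vy=17.490 → t=3.569, apex=15.606, x_land=133.679, impact vy=-17.490
  bounce: vy ← 0.86·17.490 = 15.041
Arc 4: start y=0.000, vy=15.041 → t=3.070, apex=11.543, x_land=167.813, impact vy=-15.041
  bounce: vy ← 0.86·15.041 = 12.935
Arc 5: start y=0.000, vy=12.935 → t=2.640, apex=8.537, x_land=197.168, impact vy=-12.935
  bounce: vy ← 0.86·12.935 = 11.124
Arc 6: start y=0.000, vy=11.124 → t=2.270, apex=6.314, x_land=222.413, impact vy=-11.124
  bounce: vy ← 0.86·11.124 = 9.567
Arc 7: start y=0.000, vy=9.567 → t=1.952, apex=4.670, x_land=244.125, impact vy=-9.567
  bounce: vy ← 0.86·9.567 = 8.228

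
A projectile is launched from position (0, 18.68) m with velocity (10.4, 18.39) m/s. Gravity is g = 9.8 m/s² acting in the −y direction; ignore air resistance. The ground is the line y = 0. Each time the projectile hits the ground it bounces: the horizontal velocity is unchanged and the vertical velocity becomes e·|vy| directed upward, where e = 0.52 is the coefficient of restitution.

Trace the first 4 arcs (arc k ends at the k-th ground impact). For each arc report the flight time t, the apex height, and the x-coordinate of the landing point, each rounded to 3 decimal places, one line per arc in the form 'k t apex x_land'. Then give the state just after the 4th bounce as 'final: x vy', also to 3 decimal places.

Arc 1: start y=18.680, vy=18.390 → t=4.585, apex=35.935, x_land=47.680, impact vy=-26.539
  bounce: vy ← 0.52·26.539 = 13.800
Arc 2: start y=0.000, vy=13.800 → t=2.816, apex=9.717, x_land=76.970, impact vy=-13.800
  bounce: vy ← 0.52·13.800 = 7.176
Arc 3: start y=0.000, vy=7.176 → t=1.465, apex=2.627, x_land=92.201, impact vy=-7.176
  bounce: vy ← 0.52·7.176 = 3.732
Arc 4: start y=0.000, vy=3.732 → t=0.762, apex=0.710, x_land=100.121, impact vy=-3.732
  bounce: vy ← 0.52·3.732 = 1.940

1 4.585 35.935 47.680
2 2.816 9.717 76.970
3 1.465 2.627 92.201
4 0.762 0.710 100.121
final: 100.121 1.940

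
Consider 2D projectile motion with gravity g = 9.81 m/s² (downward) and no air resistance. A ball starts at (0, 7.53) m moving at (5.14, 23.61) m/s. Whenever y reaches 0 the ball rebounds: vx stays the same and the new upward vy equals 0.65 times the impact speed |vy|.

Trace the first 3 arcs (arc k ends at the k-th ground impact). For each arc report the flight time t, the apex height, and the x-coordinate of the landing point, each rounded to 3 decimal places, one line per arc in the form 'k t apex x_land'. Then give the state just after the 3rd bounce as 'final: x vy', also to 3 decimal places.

Arc 1: start y=7.530, vy=23.610 → t=5.114, apex=35.941, x_land=26.284, impact vy=-26.555
  bounce: vy ← 0.65·26.555 = 17.261
Arc 2: start y=0.000, vy=17.261 → t=3.519, apex=15.185, x_land=44.372, impact vy=-17.261
  bounce: vy ← 0.65·17.261 = 11.220
Arc 3: start y=0.000, vy=11.220 → t=2.287, apex=6.416, x_land=56.129, impact vy=-11.220
  bounce: vy ← 0.65·11.220 = 7.293

1 5.114 35.941 26.284
2 3.519 15.185 44.372
3 2.287 6.416 56.129
final: 56.129 7.293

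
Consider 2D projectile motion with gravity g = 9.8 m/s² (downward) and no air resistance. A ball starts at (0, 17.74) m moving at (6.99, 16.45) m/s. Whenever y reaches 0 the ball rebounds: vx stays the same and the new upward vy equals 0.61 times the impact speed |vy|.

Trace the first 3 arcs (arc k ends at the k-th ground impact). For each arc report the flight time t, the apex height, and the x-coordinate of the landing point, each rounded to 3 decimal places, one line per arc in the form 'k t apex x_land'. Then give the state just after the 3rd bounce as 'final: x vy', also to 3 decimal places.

1 4.216 31.546 29.469
2 3.096 11.738 51.107
3 1.888 4.368 64.306
final: 64.306 5.644

Arc 1: start y=17.740, vy=16.450 → t=4.216, apex=31.546, x_land=29.469, impact vy=-24.866
  bounce: vy ← 0.61·24.866 = 15.168
Arc 2: start y=0.000, vy=15.168 → t=3.096, apex=11.738, x_land=51.107, impact vy=-15.168
  bounce: vy ← 0.61·15.168 = 9.253
Arc 3: start y=0.000, vy=9.253 → t=1.888, apex=4.368, x_land=64.306, impact vy=-9.253
  bounce: vy ← 0.61·9.253 = 5.644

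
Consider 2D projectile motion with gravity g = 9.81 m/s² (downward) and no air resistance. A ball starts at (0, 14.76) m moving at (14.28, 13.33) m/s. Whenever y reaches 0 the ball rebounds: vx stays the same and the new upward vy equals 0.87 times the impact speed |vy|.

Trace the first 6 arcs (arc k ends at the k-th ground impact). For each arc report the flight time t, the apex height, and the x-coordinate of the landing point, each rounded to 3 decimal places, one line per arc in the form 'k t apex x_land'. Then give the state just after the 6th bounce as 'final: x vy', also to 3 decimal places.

1 3.562 23.817 50.870
2 3.834 18.027 105.622
3 3.336 13.644 153.256
4 2.902 10.327 194.697
5 2.525 7.817 230.752
6 2.197 5.917 262.119
final: 262.119 9.374

Arc 1: start y=14.760, vy=13.330 → t=3.562, apex=23.817, x_land=50.870, impact vy=-21.617
  bounce: vy ← 0.87·21.617 = 18.806
Arc 2: start y=0.000, vy=18.806 → t=3.834, apex=18.027, x_land=105.622, impact vy=-18.806
  bounce: vy ← 0.87·18.806 = 16.362
Arc 3: start y=0.000, vy=16.362 → t=3.336, apex=13.644, x_land=153.256, impact vy=-16.362
  bounce: vy ← 0.87·16.362 = 14.235
Arc 4: start y=0.000, vy=14.235 → t=2.902, apex=10.327, x_land=194.697, impact vy=-14.235
  bounce: vy ← 0.87·14.235 = 12.384
Arc 5: start y=0.000, vy=12.384 → t=2.525, apex=7.817, x_land=230.752, impact vy=-12.384
  bounce: vy ← 0.87·12.384 = 10.774
Arc 6: start y=0.000, vy=10.774 → t=2.197, apex=5.917, x_land=262.119, impact vy=-10.774
  bounce: vy ← 0.87·10.774 = 9.374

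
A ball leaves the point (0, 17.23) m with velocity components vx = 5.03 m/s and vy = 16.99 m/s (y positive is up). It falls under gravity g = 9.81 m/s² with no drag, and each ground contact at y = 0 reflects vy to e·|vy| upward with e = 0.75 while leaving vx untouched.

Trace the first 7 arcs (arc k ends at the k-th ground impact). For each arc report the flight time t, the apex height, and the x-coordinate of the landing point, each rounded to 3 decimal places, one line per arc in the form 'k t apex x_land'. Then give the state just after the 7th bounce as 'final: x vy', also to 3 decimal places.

1 4.284 31.943 21.548
2 3.828 17.968 40.802
3 2.871 10.107 55.242
4 2.153 5.685 66.073
5 1.615 3.198 74.196
6 1.211 1.799 80.288
7 0.908 1.012 84.857
final: 84.857 3.342

Arc 1: start y=17.230, vy=16.990 → t=4.284, apex=31.943, x_land=21.548, impact vy=-25.034
  bounce: vy ← 0.75·25.034 = 18.776
Arc 2: start y=0.000, vy=18.776 → t=3.828, apex=17.968, x_land=40.802, impact vy=-18.776
  bounce: vy ← 0.75·18.776 = 14.082
Arc 3: start y=0.000, vy=14.082 → t=2.871, apex=10.107, x_land=55.242, impact vy=-14.082
  bounce: vy ← 0.75·14.082 = 10.561
Arc 4: start y=0.000, vy=10.561 → t=2.153, apex=5.685, x_land=66.073, impact vy=-10.561
  bounce: vy ← 0.75·10.561 = 7.921
Arc 5: start y=0.000, vy=7.921 → t=1.615, apex=3.198, x_land=74.196, impact vy=-7.921
  bounce: vy ← 0.75·7.921 = 5.941
Arc 6: start y=0.000, vy=5.941 → t=1.211, apex=1.799, x_land=80.288, impact vy=-5.941
  bounce: vy ← 0.75·5.941 = 4.456
Arc 7: start y=0.000, vy=4.456 → t=0.908, apex=1.012, x_land=84.857, impact vy=-4.456
  bounce: vy ← 0.75·4.456 = 3.342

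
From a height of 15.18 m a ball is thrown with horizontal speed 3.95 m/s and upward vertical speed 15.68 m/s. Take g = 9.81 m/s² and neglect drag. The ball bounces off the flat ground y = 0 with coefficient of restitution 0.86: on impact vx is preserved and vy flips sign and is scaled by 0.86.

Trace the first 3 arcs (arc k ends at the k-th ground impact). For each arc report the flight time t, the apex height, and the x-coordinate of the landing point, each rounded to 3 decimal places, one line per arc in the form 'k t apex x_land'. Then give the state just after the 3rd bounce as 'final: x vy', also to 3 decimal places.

1 3.975 27.711 15.702
2 4.088 20.495 31.851
3 3.516 15.158 45.739
final: 45.739 14.831

Arc 1: start y=15.180, vy=15.680 → t=3.975, apex=27.711, x_land=15.702, impact vy=-23.317
  bounce: vy ← 0.86·23.317 = 20.053
Arc 2: start y=0.000, vy=20.053 → t=4.088, apex=20.495, x_land=31.851, impact vy=-20.053
  bounce: vy ← 0.86·20.053 = 17.245
Arc 3: start y=0.000, vy=17.245 → t=3.516, apex=15.158, x_land=45.739, impact vy=-17.245
  bounce: vy ← 0.86·17.245 = 14.831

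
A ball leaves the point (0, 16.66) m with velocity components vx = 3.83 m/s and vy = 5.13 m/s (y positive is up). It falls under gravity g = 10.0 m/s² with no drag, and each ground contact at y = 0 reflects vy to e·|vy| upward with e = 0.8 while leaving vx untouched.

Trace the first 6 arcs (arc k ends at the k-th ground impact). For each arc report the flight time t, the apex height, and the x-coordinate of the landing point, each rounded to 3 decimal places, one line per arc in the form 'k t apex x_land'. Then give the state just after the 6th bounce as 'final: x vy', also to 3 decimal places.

1 2.409 17.976 9.227
2 3.034 11.505 20.846
3 2.427 7.363 30.141
4 1.942 4.712 37.578
5 1.553 3.016 43.527
6 1.243 1.930 48.286
final: 48.286 4.970

Arc 1: start y=16.660, vy=5.130 → t=2.409, apex=17.976, x_land=9.227, impact vy=-18.961
  bounce: vy ← 0.8·18.961 = 15.169
Arc 2: start y=0.000, vy=15.169 → t=3.034, apex=11.505, x_land=20.846, impact vy=-15.169
  bounce: vy ← 0.8·15.169 = 12.135
Arc 3: start y=0.000, vy=12.135 → t=2.427, apex=7.363, x_land=30.141, impact vy=-12.135
  bounce: vy ← 0.8·12.135 = 9.708
Arc 4: start y=0.000, vy=9.708 → t=1.942, apex=4.712, x_land=37.578, impact vy=-9.708
  bounce: vy ← 0.8·9.708 = 7.766
Arc 5: start y=0.000, vy=7.766 → t=1.553, apex=3.016, x_land=43.527, impact vy=-7.766
  bounce: vy ← 0.8·7.766 = 6.213
Arc 6: start y=0.000, vy=6.213 → t=1.243, apex=1.930, x_land=48.286, impact vy=-6.213
  bounce: vy ← 0.8·6.213 = 4.970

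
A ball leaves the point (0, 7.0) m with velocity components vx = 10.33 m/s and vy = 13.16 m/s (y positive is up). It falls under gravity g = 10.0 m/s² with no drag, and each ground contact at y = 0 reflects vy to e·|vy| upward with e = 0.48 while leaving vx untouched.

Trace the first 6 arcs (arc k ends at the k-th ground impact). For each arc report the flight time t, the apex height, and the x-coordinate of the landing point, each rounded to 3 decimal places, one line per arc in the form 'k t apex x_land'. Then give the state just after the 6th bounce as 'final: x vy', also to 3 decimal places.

Arc 1: start y=7.000, vy=13.160 → t=3.086, apex=15.659, x_land=31.875, impact vy=-17.697
  bounce: vy ← 0.48·17.697 = 8.495
Arc 2: start y=0.000, vy=8.495 → t=1.699, apex=3.608, x_land=49.425, impact vy=-8.495
  bounce: vy ← 0.48·8.495 = 4.077
Arc 3: start y=0.000, vy=4.077 → t=0.815, apex=0.831, x_land=57.849, impact vy=-4.077
  bounce: vy ← 0.48·4.077 = 1.957
Arc 4: start y=0.000, vy=1.957 → t=0.391, apex=0.192, x_land=61.893, impact vy=-1.957
  bounce: vy ← 0.48·1.957 = 0.939
Arc 5: start y=0.000, vy=0.939 → t=0.188, apex=0.044, x_land=63.833, impact vy=-0.939
  bounce: vy ← 0.48·0.939 = 0.451
Arc 6: start y=0.000, vy=0.451 → t=0.090, apex=0.010, x_land=64.765, impact vy=-0.451
  bounce: vy ← 0.48·0.451 = 0.216

1 3.086 15.659 31.875
2 1.699 3.608 49.425
3 0.815 0.831 57.849
4 0.391 0.192 61.893
5 0.188 0.044 63.833
6 0.090 0.010 64.765
final: 64.765 0.216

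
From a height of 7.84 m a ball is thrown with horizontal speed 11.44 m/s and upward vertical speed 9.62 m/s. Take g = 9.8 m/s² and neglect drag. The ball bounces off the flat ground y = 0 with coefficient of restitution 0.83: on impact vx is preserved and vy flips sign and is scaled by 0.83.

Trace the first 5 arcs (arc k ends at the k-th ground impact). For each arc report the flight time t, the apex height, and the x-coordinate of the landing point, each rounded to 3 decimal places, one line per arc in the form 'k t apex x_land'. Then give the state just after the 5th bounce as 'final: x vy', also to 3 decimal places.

Arc 1: start y=7.840, vy=9.620 → t=2.583, apex=12.562, x_land=29.547, impact vy=-15.691
  bounce: vy ← 0.83·15.691 = 13.024
Arc 2: start y=0.000, vy=13.024 → t=2.658, apex=8.654, x_land=59.953, impact vy=-13.024
  bounce: vy ← 0.83·13.024 = 10.810
Arc 3: start y=0.000, vy=10.810 → t=2.206, apex=5.962, x_land=85.190, impact vy=-10.810
  bounce: vy ← 0.83·10.810 = 8.972
Arc 4: start y=0.000, vy=8.972 → t=1.831, apex=4.107, x_land=106.136, impact vy=-8.972
  bounce: vy ← 0.83·8.972 = 7.447
Arc 5: start y=0.000, vy=7.447 → t=1.520, apex=2.829, x_land=123.522, impact vy=-7.447
  bounce: vy ← 0.83·7.447 = 6.181

1 2.583 12.562 29.547
2 2.658 8.654 59.953
3 2.206 5.962 85.190
4 1.831 4.107 106.136
5 1.520 2.829 123.522
final: 123.522 6.181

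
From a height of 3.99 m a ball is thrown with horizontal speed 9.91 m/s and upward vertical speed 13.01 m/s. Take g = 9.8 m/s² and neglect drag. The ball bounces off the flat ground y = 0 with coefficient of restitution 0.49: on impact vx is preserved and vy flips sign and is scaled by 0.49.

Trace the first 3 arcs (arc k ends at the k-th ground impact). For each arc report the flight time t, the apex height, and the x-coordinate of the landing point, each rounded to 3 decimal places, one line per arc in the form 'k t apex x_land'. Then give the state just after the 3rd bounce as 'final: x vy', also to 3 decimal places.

Arc 1: start y=3.990, vy=13.010 → t=2.933, apex=12.626, x_land=29.064, impact vy=-15.731
  bounce: vy ← 0.49·15.731 = 7.708
Arc 2: start y=0.000, vy=7.708 → t=1.573, apex=3.031, x_land=44.653, impact vy=-7.708
  bounce: vy ← 0.49·7.708 = 3.777
Arc 3: start y=0.000, vy=3.777 → t=0.771, apex=0.728, x_land=52.292, impact vy=-3.777
  bounce: vy ← 0.49·3.777 = 1.851

1 2.933 12.626 29.064
2 1.573 3.031 44.653
3 0.771 0.728 52.292
final: 52.292 1.851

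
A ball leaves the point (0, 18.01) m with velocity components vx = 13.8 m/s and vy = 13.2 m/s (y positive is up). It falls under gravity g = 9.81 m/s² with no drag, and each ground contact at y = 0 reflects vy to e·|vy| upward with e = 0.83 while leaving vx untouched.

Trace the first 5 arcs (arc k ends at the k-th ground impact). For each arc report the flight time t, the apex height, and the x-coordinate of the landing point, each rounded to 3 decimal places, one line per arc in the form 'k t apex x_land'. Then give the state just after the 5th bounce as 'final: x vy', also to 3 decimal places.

1 3.687 26.891 50.881
2 3.887 18.525 104.518
3 3.226 12.762 149.037
4 2.678 8.792 185.988
5 2.222 6.057 216.657
final: 216.657 9.048

Arc 1: start y=18.010, vy=13.200 → t=3.687, apex=26.891, x_land=50.881, impact vy=-22.969
  bounce: vy ← 0.83·22.969 = 19.065
Arc 2: start y=0.000, vy=19.065 → t=3.887, apex=18.525, x_land=104.518, impact vy=-19.065
  bounce: vy ← 0.83·19.065 = 15.824
Arc 3: start y=0.000, vy=15.824 → t=3.226, apex=12.762, x_land=149.037, impact vy=-15.824
  bounce: vy ← 0.83·15.824 = 13.134
Arc 4: start y=0.000, vy=13.134 → t=2.678, apex=8.792, x_land=185.988, impact vy=-13.134
  bounce: vy ← 0.83·13.134 = 10.901
Arc 5: start y=0.000, vy=10.901 → t=2.222, apex=6.057, x_land=216.657, impact vy=-10.901
  bounce: vy ← 0.83·10.901 = 9.048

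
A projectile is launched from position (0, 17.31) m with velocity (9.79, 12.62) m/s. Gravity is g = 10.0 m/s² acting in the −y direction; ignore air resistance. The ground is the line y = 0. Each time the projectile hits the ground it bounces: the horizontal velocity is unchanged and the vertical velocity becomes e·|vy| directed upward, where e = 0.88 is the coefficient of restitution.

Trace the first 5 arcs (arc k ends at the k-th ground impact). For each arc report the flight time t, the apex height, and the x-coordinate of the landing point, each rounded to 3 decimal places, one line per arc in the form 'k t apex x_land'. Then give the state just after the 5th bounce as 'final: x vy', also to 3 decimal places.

1 3.510 25.273 34.365
2 3.957 19.572 73.104
3 3.482 15.156 107.193
4 3.064 11.737 137.192
5 2.697 9.089 163.591
final: 163.591 11.865

Arc 1: start y=17.310, vy=12.620 → t=3.510, apex=25.273, x_land=34.365, impact vy=-22.483
  bounce: vy ← 0.88·22.483 = 19.785
Arc 2: start y=0.000, vy=19.785 → t=3.957, apex=19.572, x_land=73.104, impact vy=-19.785
  bounce: vy ← 0.88·19.785 = 17.410
Arc 3: start y=0.000, vy=17.410 → t=3.482, apex=15.156, x_land=107.193, impact vy=-17.410
  bounce: vy ← 0.88·17.410 = 15.321
Arc 4: start y=0.000, vy=15.321 → t=3.064, apex=11.737, x_land=137.192, impact vy=-15.321
  bounce: vy ← 0.88·15.321 = 13.483
Arc 5: start y=0.000, vy=13.483 → t=2.697, apex=9.089, x_land=163.591, impact vy=-13.483
  bounce: vy ← 0.88·13.483 = 11.865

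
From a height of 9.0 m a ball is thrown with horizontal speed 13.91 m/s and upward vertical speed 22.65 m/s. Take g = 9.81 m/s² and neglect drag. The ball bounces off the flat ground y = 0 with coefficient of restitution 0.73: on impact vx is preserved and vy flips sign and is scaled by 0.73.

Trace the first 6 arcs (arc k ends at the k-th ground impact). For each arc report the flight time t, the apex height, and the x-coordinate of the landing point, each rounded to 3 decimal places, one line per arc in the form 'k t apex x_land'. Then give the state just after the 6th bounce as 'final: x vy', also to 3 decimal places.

1 4.986 35.148 69.352
2 3.908 18.730 123.716
3 2.853 9.981 163.401
4 2.083 5.319 192.372
5 1.520 2.835 213.520
6 1.110 1.511 228.959
final: 228.959 3.974

Arc 1: start y=9.000, vy=22.650 → t=4.986, apex=35.148, x_land=69.352, impact vy=-26.260
  bounce: vy ← 0.73·26.260 = 19.170
Arc 2: start y=0.000, vy=19.170 → t=3.908, apex=18.730, x_land=123.716, impact vy=-19.170
  bounce: vy ← 0.73·19.170 = 13.994
Arc 3: start y=0.000, vy=13.994 → t=2.853, apex=9.981, x_land=163.401, impact vy=-13.994
  bounce: vy ← 0.73·13.994 = 10.216
Arc 4: start y=0.000, vy=10.216 → t=2.083, apex=5.319, x_land=192.372, impact vy=-10.216
  bounce: vy ← 0.73·10.216 = 7.457
Arc 5: start y=0.000, vy=7.457 → t=1.520, apex=2.835, x_land=213.520, impact vy=-7.457
  bounce: vy ← 0.73·7.457 = 5.444
Arc 6: start y=0.000, vy=5.444 → t=1.110, apex=1.511, x_land=228.959, impact vy=-5.444
  bounce: vy ← 0.73·5.444 = 3.974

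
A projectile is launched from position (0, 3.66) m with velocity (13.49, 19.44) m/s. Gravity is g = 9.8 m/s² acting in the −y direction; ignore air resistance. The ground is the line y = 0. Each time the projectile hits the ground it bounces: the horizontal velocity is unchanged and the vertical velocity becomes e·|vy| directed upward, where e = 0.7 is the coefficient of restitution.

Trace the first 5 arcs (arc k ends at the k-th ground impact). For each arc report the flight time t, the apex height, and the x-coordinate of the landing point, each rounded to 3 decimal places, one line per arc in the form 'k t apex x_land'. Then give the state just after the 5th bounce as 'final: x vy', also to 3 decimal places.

1 4.147 22.941 55.949
2 3.029 11.241 96.814
3 2.120 5.508 125.419
4 1.484 2.699 145.443
5 1.039 1.323 159.460
final: 159.460 3.564

Arc 1: start y=3.660, vy=19.440 → t=4.147, apex=22.941, x_land=55.949, impact vy=-21.205
  bounce: vy ← 0.7·21.205 = 14.843
Arc 2: start y=0.000, vy=14.843 → t=3.029, apex=11.241, x_land=96.814, impact vy=-14.843
  bounce: vy ← 0.7·14.843 = 10.390
Arc 3: start y=0.000, vy=10.390 → t=2.120, apex=5.508, x_land=125.419, impact vy=-10.390
  bounce: vy ← 0.7·10.390 = 7.273
Arc 4: start y=0.000, vy=7.273 → t=1.484, apex=2.699, x_land=145.443, impact vy=-7.273
  bounce: vy ← 0.7·7.273 = 5.091
Arc 5: start y=0.000, vy=5.091 → t=1.039, apex=1.323, x_land=159.460, impact vy=-5.091
  bounce: vy ← 0.7·5.091 = 3.564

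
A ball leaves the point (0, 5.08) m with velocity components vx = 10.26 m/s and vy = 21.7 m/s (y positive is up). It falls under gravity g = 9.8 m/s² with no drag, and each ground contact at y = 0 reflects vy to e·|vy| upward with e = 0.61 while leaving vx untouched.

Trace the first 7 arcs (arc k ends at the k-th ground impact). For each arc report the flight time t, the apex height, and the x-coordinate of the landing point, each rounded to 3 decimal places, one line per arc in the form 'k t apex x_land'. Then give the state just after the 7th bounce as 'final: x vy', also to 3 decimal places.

1 4.651 29.105 47.724
2 2.973 10.830 78.230
3 1.814 4.030 96.839
4 1.106 1.500 108.191
5 0.675 0.558 115.115
6 0.412 0.208 119.339
7 0.251 0.077 121.916
final: 121.916 0.751

Arc 1: start y=5.080, vy=21.700 → t=4.651, apex=29.105, x_land=47.724, impact vy=-23.884
  bounce: vy ← 0.61·23.884 = 14.569
Arc 2: start y=0.000, vy=14.569 → t=2.973, apex=10.830, x_land=78.230, impact vy=-14.569
  bounce: vy ← 0.61·14.569 = 8.887
Arc 3: start y=0.000, vy=8.887 → t=1.814, apex=4.030, x_land=96.839, impact vy=-8.887
  bounce: vy ← 0.61·8.887 = 5.421
Arc 4: start y=0.000, vy=5.421 → t=1.106, apex=1.500, x_land=108.191, impact vy=-5.421
  bounce: vy ← 0.61·5.421 = 3.307
Arc 5: start y=0.000, vy=3.307 → t=0.675, apex=0.558, x_land=115.115, impact vy=-3.307
  bounce: vy ← 0.61·3.307 = 2.017
Arc 6: start y=0.000, vy=2.017 → t=0.412, apex=0.208, x_land=119.339, impact vy=-2.017
  bounce: vy ← 0.61·2.017 = 1.231
Arc 7: start y=0.000, vy=1.231 → t=0.251, apex=0.077, x_land=121.916, impact vy=-1.231
  bounce: vy ← 0.61·1.231 = 0.751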